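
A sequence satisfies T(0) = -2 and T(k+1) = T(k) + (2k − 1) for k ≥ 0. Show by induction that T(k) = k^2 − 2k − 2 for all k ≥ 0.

Base case: T(0) = -2, and 0^2 − 2·0 − 2 = -2.
Assume T(j) = j^2 − 2j − 2.
Then T(j+1) = T(j) + (2j − 1) = (j^2 − 2j − 2) + (2j − 1) = j^2 − 3,
and (j+1)^2 − 2·(j+1) − 2 = j^2 − 3.
By induction, T(k) = k^2 − 2k − 2 for all k ≥ 0.

T(k) = k^2 − 2k − 2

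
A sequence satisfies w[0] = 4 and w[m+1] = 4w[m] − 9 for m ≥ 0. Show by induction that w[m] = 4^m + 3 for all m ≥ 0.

Base case: w[0] = 4, and 4^0 + 3 = 1 + 3 = 4.
Assume w[r] = 4^r + 3 for some r ≥ 0.
Then w[r+1] = 4w[r] − 9 = 4·(4^r + 3) − 9 = 4^{r+1} + 12 − 9 = 4^{r+1} + 3.
So the formula holds for r+1, and by induction w[m] = 4^m + 3 for all m ≥ 0.

w[m] = 4^m + 3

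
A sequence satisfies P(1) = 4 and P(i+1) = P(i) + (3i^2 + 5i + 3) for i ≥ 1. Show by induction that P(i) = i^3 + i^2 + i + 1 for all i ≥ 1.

Base case: P(1) = 4, and 1^3 + 1^2 + 1 + 1 = 4.
Assume P(j) = j^3 + j^2 + j + 1.
Then P(j+1) = P(j) + (3j^2 + 5j + 3) = (j^3 + j^2 + j + 1) + (3j^2 + 5j + 3) = j^3 + 4j^2 + 6j + 4,
and (j+1)^3 + (j+1)^2 + (j+1) + 1 = j^3 + 4j^2 + 6j + 4.
By induction, P(i) = i^3 + i^2 + i + 1 for all i ≥ 1.

P(i) = i^3 + i^2 + i + 1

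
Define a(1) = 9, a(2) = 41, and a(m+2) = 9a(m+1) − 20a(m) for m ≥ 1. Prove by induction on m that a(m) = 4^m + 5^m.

Base cases: a(1) = 9 and 4^1 + 5^1 = 9; a(2) = 41 and 4^2 + 5^2 = 41.
Assume a(j) = 4^j + 5^j for all 1 ≤ j ≤ k, where k ≥ 2.
Then a(k+1) = 9a(k) − 20a(k−1) = 9·(4^k + 5^k) − 20·(4^{k−1} + 5^{k−1}) = (9·4 − 20)4^{k−1} + (9·5 − 20)5^{k−1} = 16·4^{k−1} + 25·5^{k−1} = 4^{k+1} + 5^{k+1}.
This completes the inductive step, so a(m) = 4^m + 5^m for all m ≥ 1.

a(m) = 4^m + 5^m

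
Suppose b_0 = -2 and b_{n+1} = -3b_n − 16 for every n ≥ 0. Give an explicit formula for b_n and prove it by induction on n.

Claim: b_n = 2·(-3)^n − 4.

Base case: b_0 = -2, and 2·(-3)^0 − 4 = 2 − 4 = -2.
Assume b_k = 2·(-3)^k − 4 for some k ≥ 0.
Then b_{k+1} = -3b_k − 16 = -3·(2·(-3)^k − 4) − 16 = -6·(-3)^k + 12 − 16 = 2·(-3)^{k+1} − 4.
By induction, b_n = 2·(-3)^n − 4 for all n ≥ 0.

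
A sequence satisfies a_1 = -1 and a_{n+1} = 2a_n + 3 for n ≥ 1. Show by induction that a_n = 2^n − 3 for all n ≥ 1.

Base case: a_1 = -1, and 2^1 − 3 = 2 − 3 = -1.
Assume a_m = 2^m − 3 for some m ≥ 1.
Then a_{m+1} = 2a_m + 3 = 2·(2^m − 3) + 3 = 2^{m+1} − 6 + 3 = 2^{m+1} − 3.
So the formula holds for m+1, and by induction a_n = 2^n − 3 for all n ≥ 1.

a_n = 2^n − 3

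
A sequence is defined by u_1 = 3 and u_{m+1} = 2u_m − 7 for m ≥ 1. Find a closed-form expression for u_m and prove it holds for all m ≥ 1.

Claim: u_m = -2^{m+1} + 7.

Base case: u_1 = 3, and -2^{1+1} + 7 = -4 + 7 = 3.
Assume u_r = -2^{r+1} + 7 for some r ≥ 1.
Then u_{r+1} = 2u_r − 7 = 2·(-2^{r+1} + 7) − 7 = -2^{r+2} + 14 − 7 = -2^{r+2} + 7.
Hence u_m = -2^{m+1} + 7 for every m ≥ 1, by induction.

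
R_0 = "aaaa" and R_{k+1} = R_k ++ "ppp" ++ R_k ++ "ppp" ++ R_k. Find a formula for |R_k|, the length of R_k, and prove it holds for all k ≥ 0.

Claim: |R_k| = 7·3^k − 3.

Base case: |R_0| = 4, and 7·3^0 − 3 = 4.
Assume |R_m| = 7·3^m − 3.
Then |R_{m+1}| = 3|R_m| + 6 = 3(7·3^m − 3) + 6 = 7·3^{m+1} − 9 + 6 = 7·3^{m+1} − 3.
So the formula holds for m+1, and by induction |R_k| = 7·3^k − 3 for all k ≥ 0.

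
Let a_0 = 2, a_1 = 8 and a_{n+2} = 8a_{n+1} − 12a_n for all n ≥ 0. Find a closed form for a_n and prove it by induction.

Claim: a_n = 2^n + 6^n.

Base cases: a_0 = 2 and 2^0 + 6^0 = 2; a_1 = 8 and 2^1 + 6^1 = 8.
Assume a_j = 2^j + 6^j for all 0 ≤ j ≤ m, where m ≥ 1.
Then a_{m+1} = 8a_m − 12a_{m−1} = 8·(2^m + 6^m) − 12·(2^{m−1} + 6^{m−1}) = (8·2 − 12)2^{m−1} + (8·6 − 12)6^{m−1} = 4·2^{m−1} + 36·6^{m−1} = 2^{m+1} + 6^{m+1}.
This completes the inductive step, so a_n = 2^n + 6^n for all n ≥ 0.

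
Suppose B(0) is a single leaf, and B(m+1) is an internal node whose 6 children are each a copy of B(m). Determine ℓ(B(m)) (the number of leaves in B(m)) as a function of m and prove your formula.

Claim: ℓ(B(m)) = 6^m.

Base case: ℓ(B(0)) = 1, and 6^0 = 1.
Assume ℓ(B(r)) = 6^r.
Then ℓ(B(r+1)) = 6·ℓ(B(r)) = 6·6^r = 6^{r+1}.
This completes the inductive step, so ℓ(B(m)) = 6^m for all m ≥ 0.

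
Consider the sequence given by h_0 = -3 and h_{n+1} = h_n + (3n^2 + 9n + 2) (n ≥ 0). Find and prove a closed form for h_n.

Claim: h_n = n^3 + 3n^2 − 2n − 3.

Base case: h_0 = -3, and 0^3 + 3·0^2 − 2·0 − 3 = -3.
Assume h_r = r^3 + 3r^2 − 2r − 3.
Then h_{r+1} = h_r + (3r^2 + 9r + 2) = (r^3 + 3r^2 − 2r − 3) + (3r^2 + 9r + 2) = r^3 + 6r^2 + 7r − 1,
and (r+1)^3 + 3·(r+1)^2 − 2·(r+1) − 3 = r^3 + 6r^2 + 7r − 1.
By induction, h_n = n^3 + 3n^2 − 2n − 3 for all n ≥ 0.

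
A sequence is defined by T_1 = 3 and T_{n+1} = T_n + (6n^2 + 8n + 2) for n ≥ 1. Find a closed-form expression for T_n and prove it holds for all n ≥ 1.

Claim: T_n = 2n^3 + n^2 − n + 1.

Base case: T_1 = 3, and 2·1^3 + 1^2 − 1 + 1 = 3.
Assume T_k = 2k^3 + k^2 − k + 1.
Then T_{k+1} = T_k + (6k^2 + 8k + 2) = (2k^3 + k^2 − k + 1) + (6k^2 + 8k + 2) = 2k^3 + 7k^2 + 7k + 3,
and 2·(k+1)^3 + (k+1)^2 − (k+1) + 1 = 2k^3 + 7k^2 + 7k + 3.
By induction, T_n = 2n^3 + n^2 − n + 1 for all n ≥ 1.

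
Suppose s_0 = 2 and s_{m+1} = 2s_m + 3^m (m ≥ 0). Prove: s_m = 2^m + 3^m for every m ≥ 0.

Base case: s_0 = 2, and 2^0 + 3^0 = 1 + 1 = 2.
Assume s_j = 2^j + 3^j for some j ≥ 0.
Then s_{j+1} = 2s_j + 3^j = 2·(2^j + 3^j) + 3^j = 2^{j+1} + 2·3^j + 3^j = 2^{j+1} + 3·3^j = 2^{j+1} + 3^{j+1}.
So the formula holds for j+1, and by induction s_m = 2^m + 3^m for all m ≥ 0.

s_m = 2^m + 3^m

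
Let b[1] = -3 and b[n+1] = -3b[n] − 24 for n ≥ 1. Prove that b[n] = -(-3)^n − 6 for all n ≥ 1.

Base case: b[1] = -3, and -(-3)^1 − 6 = 3 − 6 = -3.
Assume b[r] = -(-3)^r − 6 for some r ≥ 1.
Then b[r+1] = -3b[r] − 24 = -3·(-(-3)^r − 6) − 24 = 3·(-3)^r + 18 − 24 = -(-3)^{r+1} − 6.
So the formula holds for r+1, and by induction b[n] = -(-3)^n − 6 for all n ≥ 1.

b[n] = -(-3)^n − 6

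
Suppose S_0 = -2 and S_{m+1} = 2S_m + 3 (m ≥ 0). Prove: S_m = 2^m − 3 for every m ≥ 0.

Base case: S_0 = -2, and 2^0 − 3 = 1 − 3 = -2.
Assume S_j = 2^j − 3 for some j ≥ 0.
Then S_{j+1} = 2S_j + 3 = 2·(2^j − 3) + 3 = 2^{j+1} − 6 + 3 = 2^{j+1} − 3.
Hence S_m = 2^m − 3 for every m ≥ 0, by induction.

S_m = 2^m − 3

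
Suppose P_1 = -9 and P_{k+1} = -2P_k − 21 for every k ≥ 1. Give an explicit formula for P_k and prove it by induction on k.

Claim: P_k = (-2)^k − 7.

Base case: P_1 = -9, and (-2)^1 − 7 = -2 − 7 = -9.
Assume P_j = (-2)^j − 7 for some j ≥ 1.
Then P_{j+1} = -2P_j − 21 = -2·((-2)^j − 7) − 21 = -2·(-2)^j + 14 − 21 = (-2)^{j+1} − 7.
So the formula holds for j+1, and by induction P_k = (-2)^k − 7 for all k ≥ 1.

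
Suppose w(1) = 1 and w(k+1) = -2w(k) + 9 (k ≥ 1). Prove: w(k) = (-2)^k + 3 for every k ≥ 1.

Base case: w(1) = 1, and (-2)^1 + 3 = -2 + 3 = 1.
Assume w(r) = (-2)^r + 3 for some r ≥ 1.
Then w(r+1) = -2w(r) + 9 = -2·((-2)^r + 3) + 9 = -2·(-2)^r − 6 + 9 = (-2)^{r+1} + 3.
By induction, w(k) = (-2)^k + 3 for all k ≥ 1.

w(k) = (-2)^k + 3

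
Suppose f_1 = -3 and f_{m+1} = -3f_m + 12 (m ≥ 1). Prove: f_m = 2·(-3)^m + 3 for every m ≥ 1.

Base case: f_1 = -3, and 2·(-3)^1 + 3 = -6 + 3 = -3.
Assume f_r = 2·(-3)^r + 3 for some r ≥ 1.
Then f_{r+1} = -3f_r + 12 = -3·(2·(-3)^r + 3) + 12 = -6·(-3)^r − 9 + 12 = 2·(-3)^{r+1} + 3.
Hence f_m = 2·(-3)^m + 3 for every m ≥ 1, by induction.

f_m = 2·(-3)^m + 3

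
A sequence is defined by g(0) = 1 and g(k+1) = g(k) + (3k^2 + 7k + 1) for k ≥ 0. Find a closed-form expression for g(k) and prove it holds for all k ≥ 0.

Claim: g(k) = k^3 + 2k^2 − 2k + 1.

Base case: g(0) = 1, and 0^3 + 2·0^2 − 2·0 + 1 = 1.
Assume g(r) = r^3 + 2r^2 − 2r + 1.
Then g(r+1) = g(r) + (3r^2 + 7r + 1) = (r^3 + 2r^2 − 2r + 1) + (3r^2 + 7r + 1) = r^3 + 5r^2 + 5r + 2,
and (r+1)^3 + 2·(r+1)^2 − 2·(r+1) + 1 = r^3 + 5r^2 + 5r + 2.
By induction, g(k) = k^3 + 2k^2 − 2k + 1 for all k ≥ 0.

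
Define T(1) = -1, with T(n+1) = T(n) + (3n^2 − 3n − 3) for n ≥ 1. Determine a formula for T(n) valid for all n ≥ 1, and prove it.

Claim: T(n) = n^3 − 3n^2 − n + 2.

Base case: T(1) = -1, and 1^3 − 3·1^2 − 1 + 2 = -1.
Assume T(r) = r^3 − 3r^2 − r + 2.
Then T(r+1) = T(r) + (3r^2 − 3r − 3) = (r^3 − 3r^2 − r + 2) + (3r^2 − 3r − 3) = r^3 − 4r − 1,
and (r+1)^3 − 3·(r+1)^2 − (r+1) + 2 = r^3 − 4r − 1.
Hence T(n) = n^3 − 3n^2 − n + 2 for every n ≥ 1, by induction.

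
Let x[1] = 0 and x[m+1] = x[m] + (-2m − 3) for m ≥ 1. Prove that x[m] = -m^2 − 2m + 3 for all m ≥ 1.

Base case: x[1] = 0, and -1^2 − 2·1 + 3 = 0.
Assume x[k] = -k^2 − 2k + 3.
Then x[k+1] = x[k] + (-2k − 3) = (-k^2 − 2k + 3) + (-2k − 3) = -k^2 − 4k,
and -(k+1)^2 − 2·(k+1) + 3 = -k^2 − 4k.
This completes the inductive step, so x[m] = -m^2 − 2m + 3 for all m ≥ 1.

x[m] = -m^2 − 2m + 3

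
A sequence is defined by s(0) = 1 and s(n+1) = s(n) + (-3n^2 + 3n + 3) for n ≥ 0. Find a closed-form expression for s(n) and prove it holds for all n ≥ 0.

Claim: s(n) = -n^3 + 3n^2 + n + 1.

Base case: s(0) = 1, and -0^3 + 3·0^2 + 0 + 1 = 1.
Assume s(m) = -m^3 + 3m^2 + m + 1.
Then s(m+1) = s(m) + (-3m^2 + 3m + 3) = (-m^3 + 3m^2 + m + 1) + (-3m^2 + 3m + 3) = -m^3 + 4m + 4,
and -(m+1)^3 + 3·(m+1)^2 + (m+1) + 1 = -m^3 + 4m + 4.
Hence s(n) = -n^3 + 3n^2 + n + 1 for every n ≥ 0, by induction.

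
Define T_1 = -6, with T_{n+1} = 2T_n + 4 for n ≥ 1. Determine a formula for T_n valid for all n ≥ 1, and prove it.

Claim: T_n = -2^n − 4.

Base case: T_1 = -6, and -2^1 − 4 = -2 − 4 = -6.
Assume T_j = -2^j − 4 for some j ≥ 1.
Then T_{j+1} = 2T_j + 4 = 2·(-2^j − 4) + 4 = -2^{j+1} − 8 + 4 = -2^{j+1} − 4.
By induction, T_n = -2^n − 4 for all n ≥ 1.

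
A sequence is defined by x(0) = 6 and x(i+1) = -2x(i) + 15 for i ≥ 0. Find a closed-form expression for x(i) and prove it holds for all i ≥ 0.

Claim: x(i) = (-2)^i + 5.

Base case: x(0) = 6, and (-2)^0 + 5 = 1 + 5 = 6.
Assume x(m) = (-2)^m + 5 for some m ≥ 0.
Then x(m+1) = -2x(m) + 15 = -2·((-2)^m + 5) + 15 = -2·(-2)^m − 10 + 15 = (-2)^{m+1} + 5.
By induction, x(i) = (-2)^i + 5 for all i ≥ 0.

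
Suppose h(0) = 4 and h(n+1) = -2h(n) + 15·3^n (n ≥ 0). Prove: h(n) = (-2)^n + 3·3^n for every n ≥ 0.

Base case: h(0) = 4, and (-2)^0 + 3·3^0 = 1 + 3 = 4.
Assume h(r) = (-2)^r + 3·3^r for some r ≥ 0.
Then h(r+1) = -2h(r) + 15·3^r = -2·((-2)^r + 3·3^r) + 15·3^r = (-2)^{r+1} − 6·3^r + 15·3^r = (-2)^{r+1} + 9·3^r = (-2)^{r+1} + 3·3^{r+1}.
This completes the inductive step, so h(n) = (-2)^n + 3·3^n for all n ≥ 0.

h(n) = (-2)^n + 3·3^n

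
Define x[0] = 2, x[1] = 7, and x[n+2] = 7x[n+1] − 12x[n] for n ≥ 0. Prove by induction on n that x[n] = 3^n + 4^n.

Base cases: x[0] = 2 and 3^0 + 4^0 = 2; x[1] = 7 and 3^1 + 4^1 = 7.
Assume x[i] = 3^i + 4^i for all 0 ≤ i ≤ j, where j ≥ 1.
Then x[j+1] = 7x[j] − 12x[j−1] = 7·(3^j + 4^j) − 12·(3^{j−1} + 4^{j−1}) = (7·3 − 12)3^{j−1} + (7·4 − 12)4^{j−1} = 9·3^{j−1} + 16·4^{j−1} = 3^{j+1} + 4^{j+1}.
By strong induction, x[n] = 3^n + 4^n for all n ≥ 0.

x[n] = 3^n + 4^n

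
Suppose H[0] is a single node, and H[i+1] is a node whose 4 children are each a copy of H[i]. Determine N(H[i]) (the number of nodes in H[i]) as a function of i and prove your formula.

Claim: N(H[i]) = (4^{i+1} − 1)/3.

Base case: N(H[0]) = 1, and (4^{0+1} − 1)/3 = 1.
Assume N(H[r]) = (4^{r+1} − 1)/3.
Then N(H[r+1]) = 1 + 4N(H[r]) = 1 + 4·(4^{r+1} − 1)/3 = 1 + (4^{r+2} − 4)/3 = (3 + 4^{r+2} − 4)/3 = (4^{r+2} − 1)/3.
By induction, N(H[i]) = (4^{i+1} − 1)/3 for all i ≥ 0.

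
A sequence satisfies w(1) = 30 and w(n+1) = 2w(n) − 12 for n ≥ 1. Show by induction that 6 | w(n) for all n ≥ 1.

Base case: w(1) = 30 = 6·5, so 6 | w(1).
Assume 6 | w(m), so w(m) = 6t for some integer t.
Then w(m+1) = 2w(m) − 12 = 2·(6t) − 12 = 6(2t − 2), so 6 | w(m+1).
By induction, 6 | w(n) for all n ≥ 1.

6 | w(n)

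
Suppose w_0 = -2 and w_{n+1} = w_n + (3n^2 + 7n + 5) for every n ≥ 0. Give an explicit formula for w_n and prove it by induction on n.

Claim: w_n = n^3 + 2n^2 + 2n − 2.

Base case: w_0 = -2, and 0^3 + 2·0^2 + 2·0 − 2 = -2.
Assume w_m = m^3 + 2m^2 + 2m − 2.
Then w_{m+1} = w_m + (3m^2 + 7m + 5) = (m^3 + 2m^2 + 2m − 2) + (3m^2 + 7m + 5) = m^3 + 5m^2 + 9m + 3,
and (m+1)^3 + 2·(m+1)^2 + 2·(m+1) − 2 = m^3 + 5m^2 + 9m + 3.
This completes the inductive step, so w_n = n^3 + 2n^2 + 2n − 2 for all n ≥ 0.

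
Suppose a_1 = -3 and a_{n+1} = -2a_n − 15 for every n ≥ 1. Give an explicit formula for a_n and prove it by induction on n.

Claim: a_n = -(-2)^n − 5.

Base case: a_1 = -3, and -(-2)^1 − 5 = 2 − 5 = -3.
Assume a_j = -(-2)^j − 5 for some j ≥ 1.
Then a_{j+1} = -2a_j − 15 = -2·(-(-2)^j − 5) − 15 = 2·(-2)^j + 10 − 15 = -(-2)^{j+1} − 5.
By induction, a_n = -(-2)^n − 5 for all n ≥ 1.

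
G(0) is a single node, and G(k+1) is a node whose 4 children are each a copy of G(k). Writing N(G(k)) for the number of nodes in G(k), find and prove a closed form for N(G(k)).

Claim: N(G(k)) = (4^{k+1} − 1)/3.

Base case: N(G(0)) = 1, and (4^{0+1} − 1)/3 = 1.
Assume N(G(m)) = (4^{m+1} − 1)/3.
Then N(G(m+1)) = 1 + 4N(G(m)) = 1 + 4·(4^{m+1} − 1)/3 = 1 + (4^{m+2} − 4)/3 = (3 + 4^{m+2} − 4)/3 = (4^{m+2} − 1)/3.
By induction, N(G(k)) = (4^{k+1} − 1)/3 for all k ≥ 0.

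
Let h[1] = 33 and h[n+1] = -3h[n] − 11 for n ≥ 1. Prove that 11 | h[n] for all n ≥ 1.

Base case: h[1] = 33 = 11·3, so 11 | h[1].
Assume 11 | h[k], so h[k] = 11t for some integer t.
Then h[k+1] = -3h[k] − 11 = -3·(11t) − 11 = 11(-3t − 1), so 11 | h[k+1].
Hence 11 | h[n] for every n ≥ 1, by induction.

11 | h[n]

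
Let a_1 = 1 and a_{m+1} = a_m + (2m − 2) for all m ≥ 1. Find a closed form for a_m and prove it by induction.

Claim: a_m = m^2 − 3m + 3.

Base case: a_1 = 1, and 1^2 − 3·1 + 3 = 1.
Assume a_j = j^2 − 3j + 3.
Then a_{j+1} = a_j + (2j − 2) = (j^2 − 3j + 3) + (2j − 2) = j^2 − j + 1,
and (j+1)^2 − 3·(j+1) + 3 = j^2 − j + 1.
This completes the inductive step, so a_m = m^2 − 3m + 3 for all m ≥ 1.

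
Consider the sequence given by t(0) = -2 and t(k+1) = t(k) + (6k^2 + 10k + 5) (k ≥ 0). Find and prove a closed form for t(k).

Claim: t(k) = 2k^3 + 2k^2 + k − 2.

Base case: t(0) = -2, and 2·0^3 + 2·0^2 + 0 − 2 = -2.
Assume t(j) = 2j^3 + 2j^2 + j − 2.
Then t(j+1) = t(j) + (6j^2 + 10j + 5) = (2j^3 + 2j^2 + j − 2) + (6j^2 + 10j + 5) = 2j^3 + 8j^2 + 11j + 3,
and 2·(j+1)^3 + 2·(j+1)^2 + (j+1) − 2 = 2j^3 + 8j^2 + 11j + 3.
By induction, t(k) = 2k^3 + 2k^2 + k − 2 for all k ≥ 0.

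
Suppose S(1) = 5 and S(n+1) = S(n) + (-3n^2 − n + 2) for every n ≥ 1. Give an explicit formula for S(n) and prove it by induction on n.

Claim: S(n) = -n^3 + n^2 + 2n + 3.

Base case: S(1) = 5, and -1^3 + 1^2 + 2·1 + 3 = 5.
Assume S(r) = -r^3 + r^2 + 2r + 3.
Then S(r+1) = S(r) + (-3r^2 − r + 2) = (-r^3 + r^2 + 2r + 3) + (-3r^2 − r + 2) = -r^3 − 2r^2 + r + 5,
and -(r+1)^3 + (r+1)^2 + 2·(r+1) + 3 = -r^3 − 2r^2 + r + 5.
By induction, S(n) = -n^3 + n^2 + 2n + 3 for all n ≥ 1.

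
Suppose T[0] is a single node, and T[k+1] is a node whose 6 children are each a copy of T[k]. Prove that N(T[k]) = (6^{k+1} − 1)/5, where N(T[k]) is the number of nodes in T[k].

Base case: N(T[0]) = 1, and (6^{0+1} − 1)/5 = 1.
Assume N(T[r]) = (6^{r+1} − 1)/5.
Then N(T[r+1]) = 1 + 6N(T[r]) = 1 + 6·(6^{r+1} − 1)/5 = 1 + (6^{r+2} − 6)/5 = (5 + 6^{r+2} − 6)/5 = (6^{r+2} − 1)/5.
This completes the inductive step, so N(T[k]) = (6^{k+1} − 1)/5 for all k ≥ 0.

N(T[k]) = (6^{k+1} − 1)/5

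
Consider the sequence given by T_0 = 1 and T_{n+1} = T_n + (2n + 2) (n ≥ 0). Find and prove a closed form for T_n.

Claim: T_n = n^2 + n + 1.

Base case: T_0 = 1, and 0^2 + 0 + 1 = 1.
Assume T_k = k^2 + k + 1.
Then T_{k+1} = T_k + (2k + 2) = (k^2 + k + 1) + (2k + 2) = k^2 + 3k + 3,
and (k+1)^2 + (k+1) + 1 = k^2 + 3k + 3.
This completes the inductive step, so T_n = n^2 + n + 1 for all n ≥ 0.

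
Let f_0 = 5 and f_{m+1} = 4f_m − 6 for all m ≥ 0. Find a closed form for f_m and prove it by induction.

Claim: f_m = 3·4^m + 2.

Base case: f_0 = 5, and 3·4^0 + 2 = 3 + 2 = 5.
Assume f_r = 3·4^r + 2 for some r ≥ 0.
Then f_{r+1} = 4f_r − 6 = 4·(3·4^r + 2) − 6 = 12·4^r + 8 − 6 = 3·4^{r+1} + 2.
This completes the inductive step, so f_m = 3·4^m + 2 for all m ≥ 0.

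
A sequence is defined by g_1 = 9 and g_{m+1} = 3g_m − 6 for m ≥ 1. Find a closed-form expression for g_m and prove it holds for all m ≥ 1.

Claim: g_m = 2·3^m + 3.

Base case: g_1 = 9, and 2·3^1 + 3 = 6 + 3 = 9.
Assume g_j = 2·3^j + 3 for some j ≥ 1.
Then g_{j+1} = 3g_j − 6 = 3·(2·3^j + 3) − 6 = 6·3^j + 9 − 6 = 2·3^{j+1} + 3.
So the formula holds for j+1, and by induction g_m = 2·3^m + 3 for all m ≥ 1.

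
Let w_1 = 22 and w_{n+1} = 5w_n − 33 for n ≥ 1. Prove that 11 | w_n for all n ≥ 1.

Base case: w_1 = 22 = 11·2, so 11 | w_1.
Assume 11 | w_j, so w_j = 11t for some integer t.
Then w_{j+1} = 5w_j − 33 = 5·(11t) − 33 = 11(5t − 3), so 11 | w_{j+1}.
Hence 11 | w_n for every n ≥ 1, by induction.

11 | w_n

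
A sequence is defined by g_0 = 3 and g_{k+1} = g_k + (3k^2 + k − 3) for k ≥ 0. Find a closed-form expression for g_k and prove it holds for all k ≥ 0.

Claim: g_k = k^3 − k^2 − 3k + 3.

Base case: g_0 = 3, and 0^3 − 0^2 − 3·0 + 3 = 3.
Assume g_m = m^3 − m^2 − 3m + 3.
Then g_{m+1} = g_m + (3m^2 + m − 3) = (m^3 − m^2 − 3m + 3) + (3m^2 + m − 3) = m^3 + 2m^2 − 2m,
and (m+1)^3 − (m+1)^2 − 3·(m+1) + 3 = m^3 + 2m^2 − 2m.
This completes the inductive step, so g_k = k^3 − k^2 − 3k + 3 for all k ≥ 0.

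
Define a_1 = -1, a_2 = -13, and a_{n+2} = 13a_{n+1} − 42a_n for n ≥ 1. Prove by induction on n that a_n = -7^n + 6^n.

Base cases: a_1 = -1 and -7^1 + 6^1 = -1; a_2 = -13 and -7^2 + 6^2 = -13.
Assume a_i = -7^i + 6^i for all 1 ≤ i ≤ j, where j ≥ 2.
Then a_{j+1} = 13a_j − 42a_{j−1} = 13·(-7^j + 6^j) − 42·(-7^{j−1} + 6^{j−1}) = -(13·7 − 42)7^{j−1} + (13·6 − 42)6^{j−1} = -49·7^{j−1} + 36·6^{j−1} = -7^{j+1} + 6^{j+1}.
By strong induction, a_n = -7^n + 6^n for all n ≥ 1.

a_n = -7^n + 6^n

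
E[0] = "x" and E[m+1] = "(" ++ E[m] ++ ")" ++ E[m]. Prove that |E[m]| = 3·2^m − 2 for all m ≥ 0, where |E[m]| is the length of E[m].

Base case: |E[0]| = 1, and 3·2^0 − 2 = 1.
Assume |E[r]| = 3·2^r − 2.
Then |E[r+1]| = 1 + |E[r]| + 1 + |E[r]| = 2|E[r]| + 2 = 2(3·2^r − 2) + 2 = 3·2^{r+1} − 4 + 2 = 3·2^{r+1} − 2.
Hence |E[m]| = 3·2^m − 2 for every m ≥ 0, by induction.

|E[m]| = 3·2^m − 2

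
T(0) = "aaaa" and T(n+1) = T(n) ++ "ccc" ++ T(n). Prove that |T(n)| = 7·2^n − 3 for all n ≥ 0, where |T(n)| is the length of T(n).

Base case: |T(0)| = 4, and 7·2^0 − 3 = 4.
Assume |T(j)| = 7·2^j − 3.
Then |T(j+1)| = |T(j)| + 3 + |T(j)| = 2|T(j)| + 3 = 2(7·2^j − 3) + 3 = 7·2^{j+1} − 6 + 3 = 7·2^{j+1} − 3.
This completes the inductive step, so |T(n)| = 7·2^n − 3 for all n ≥ 0.

|T(n)| = 7·2^n − 3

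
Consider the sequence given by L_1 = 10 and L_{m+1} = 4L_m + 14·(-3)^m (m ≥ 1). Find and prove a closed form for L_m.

Claim: L_m = 4^m − 2·(-3)^m.

Base case: L_1 = 10, and 4^1 − 2·(-3)^1 = 4 + 6 = 10.
Assume L_r = 4^r − 2·(-3)^r for some r ≥ 1.
Then L_{r+1} = 4L_r + 14·(-3)^r = 4·(4^r − 2·(-3)^r) + 14·(-3)^r = 4^{r+1} − 8·(-3)^r + 14·(-3)^r = 4^{r+1} + 6·(-3)^r = 4^{r+1} − 2·(-3)^{r+1}.
So the formula holds for r+1, and by induction L_m = 4^m − 2·(-3)^m for all m ≥ 1.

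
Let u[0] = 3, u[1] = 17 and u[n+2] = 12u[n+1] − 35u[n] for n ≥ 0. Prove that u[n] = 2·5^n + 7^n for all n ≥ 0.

Base cases: u[0] = 3 and 2·5^0 + 7^0 = 3; u[1] = 17 and 2·5^1 + 7^1 = 17.
Assume u[j] = 2·5^j + 7^j for all 0 ≤ j ≤ m, where m ≥ 1.
Then u[m+1] = 12u[m] − 35u[m−1] = 12·(2·5^m + 7^m) − 35·(2·5^{m−1} + 7^{m−1}) = 2·(12·5 − 35)5^{m−1} + (12·7 − 35)7^{m−1} = 50·5^{m−1} + 49·7^{m−1} = 2·5^{m+1} + 7^{m+1}.
This completes the inductive step, so u[n] = 2·5^n + 7^n for all n ≥ 0.

u[n] = 2·5^n + 7^n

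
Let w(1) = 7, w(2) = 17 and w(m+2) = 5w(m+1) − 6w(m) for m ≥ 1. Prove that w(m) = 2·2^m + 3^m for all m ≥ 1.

Base cases: w(1) = 7 and 2·2^1 + 3^1 = 7; w(2) = 17 and 2·2^2 + 3^2 = 17.
Assume w(j) = 2·2^j + 3^j for all 1 ≤ j ≤ k, where k ≥ 2.
Then w(k+1) = 5w(k) − 6w(k−1) = 5·(2·2^k + 3^k) − 6·(2·2^{k−1} + 3^{k−1}) = 2·(5·2 − 6)2^{k−1} + (5·3 − 6)3^{k−1} = 8·2^{k−1} + 9·3^{k−1} = 2·2^{k+1} + 3^{k+1}.
Hence w(m) = 2·2^m + 3^m for every m ≥ 1, by strong induction.

w(m) = 2·2^m + 3^m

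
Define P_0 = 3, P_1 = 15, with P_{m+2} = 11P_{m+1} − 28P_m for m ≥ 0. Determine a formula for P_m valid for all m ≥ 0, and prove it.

Claim: P_m = 2·4^m + 7^m.

Base cases: P_0 = 3 and 2·4^0 + 7^0 = 3; P_1 = 15 and 2·4^1 + 7^1 = 15.
Assume P_j = 2·4^j + 7^j for all 0 ≤ j ≤ k, where k ≥ 1.
Then P_{k+1} = 11P_k − 28P_{k−1} = 11·(2·4^k + 7^k) − 28·(2·4^{k−1} + 7^{k−1}) = 2·(11·4 − 28)4^{k−1} + (11·7 − 28)7^{k−1} = 32·4^{k−1} + 49·7^{k−1} = 2·4^{k+1} + 7^{k+1}.
This completes the inductive step, so P_m = 2·4^m + 7^m for all m ≥ 0.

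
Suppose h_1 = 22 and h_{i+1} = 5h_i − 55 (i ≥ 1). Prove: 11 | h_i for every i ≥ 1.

Base case: h_1 = 22 = 11·2, so 11 | h_1.
Assume 11 | h_m, so h_m = 11t for some integer t.
Then h_{m+1} = 5h_m − 55 = 5·(11t) − 55 = 11(5t − 5), so 11 | h_{m+1}.
So the property holds for m+1, and by induction 11 | h_i for all i ≥ 1.

11 | h_i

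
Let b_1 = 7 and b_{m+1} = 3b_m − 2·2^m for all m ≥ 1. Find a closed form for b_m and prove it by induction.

Claim: b_m = 3^m + 2·2^m.

Base case: b_1 = 7, and 3^1 + 2·2^1 = 3 + 4 = 7.
Assume b_r = 3^r + 2·2^r for some r ≥ 1.
Then b_{r+1} = 3b_r − 2·2^r = 3·(3^r + 2·2^r) − 2·2^r = 3^{r+1} + 6·2^r − 2·2^r = 3^{r+1} + 4·2^r = 3^{r+1} + 2·2^{r+1}.
So the formula holds for r+1, and by induction b_m = 3^m + 2·2^m for all m ≥ 1.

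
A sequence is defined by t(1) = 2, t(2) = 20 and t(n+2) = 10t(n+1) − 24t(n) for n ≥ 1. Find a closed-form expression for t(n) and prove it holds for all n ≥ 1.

Claim: t(n) = -4^n + 6^n.

Base cases: t(1) = 2 and -4^1 + 6^1 = 2; t(2) = 20 and -4^2 + 6^2 = 20.
Assume t(i) = -4^i + 6^i for all 1 ≤ i ≤ j, where j ≥ 2.
Then t(j+1) = 10t(j) − 24t(j−1) = 10·(-4^j + 6^j) − 24·(-4^{j−1} + 6^{j−1}) = -(10·4 − 24)4^{j−1} + (10·6 − 24)6^{j−1} = -16·4^{j−1} + 36·6^{j−1} = -4^{j+1} + 6^{j+1}.
This completes the inductive step, so t(n) = -4^n + 6^n for all n ≥ 1.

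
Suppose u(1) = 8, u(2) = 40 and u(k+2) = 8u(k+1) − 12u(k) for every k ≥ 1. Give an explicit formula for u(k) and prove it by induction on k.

Claim: u(k) = 2^k + 6^k.

Base cases: u(1) = 8 and 2^1 + 6^1 = 8; u(2) = 40 and 2^2 + 6^2 = 40.
Assume u(j) = 2^j + 6^j for all 1 ≤ j ≤ m, where m ≥ 2.
Then u(m+1) = 8u(m) − 12u(m−1) = 8·(2^m + 6^m) − 12·(2^{m−1} + 6^{m−1}) = (8·2 − 12)2^{m−1} + (8·6 − 12)6^{m−1} = 4·2^{m−1} + 36·6^{m−1} = 2^{m+1} + 6^{m+1}.
So the formula holds for m+1, and by strong induction u(k) = 2^k + 6^k for all k ≥ 1.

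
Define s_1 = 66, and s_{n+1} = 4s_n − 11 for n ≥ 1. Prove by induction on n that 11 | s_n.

Base case: s_1 = 66 = 11·6, so 11 | s_1.
Assume 11 | s_m, so s_m = 11t for some integer t.
Then s_{m+1} = 4s_m − 11 = 4·(11t) − 11 = 11(4t − 1), so 11 | s_{m+1}.
By induction, 11 | s_n for all n ≥ 1.

11 | s_n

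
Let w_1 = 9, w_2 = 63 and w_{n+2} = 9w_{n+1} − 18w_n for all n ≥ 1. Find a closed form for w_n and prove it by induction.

Claim: w_n = -3^n + 2·6^n.

Base cases: w_1 = 9 and -3^1 + 2·6^1 = 9; w_2 = 63 and -3^2 + 2·6^2 = 63.
Assume w_j = -3^j + 2·6^j for all 1 ≤ j ≤ r, where r ≥ 2.
Then w_{r+1} = 9w_r − 18w_{r−1} = 9·(-3^r + 2·6^r) − 18·(-3^{r−1} + 2·6^{r−1}) = -(9·3 − 18)3^{r−1} + 2·(9·6 − 18)6^{r−1} = -9·3^{r−1} + 72·6^{r−1} = -3^{r+1} + 2·6^{r+1}.
By strong induction, w_n = -3^n + 2·6^n for all n ≥ 1.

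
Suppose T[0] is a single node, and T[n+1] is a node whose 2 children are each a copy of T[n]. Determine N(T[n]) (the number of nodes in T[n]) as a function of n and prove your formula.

Claim: N(T[n]) = 2^{n+1} − 1.

Base case: N(T[0]) = 1, and 2^{0+1} − 1 = 1.
Assume N(T[k]) = 2^{k+1} − 1.
Then N(T[k+1]) = 1 + 2N(T[k]) = 1 + 2(2^{k+1} − 1) = 2^{k+2} − 2 + 1 = 2^{k+2} − 1.
This completes the inductive step, so N(T[n]) = 2^{n+1} − 1 for all n ≥ 0.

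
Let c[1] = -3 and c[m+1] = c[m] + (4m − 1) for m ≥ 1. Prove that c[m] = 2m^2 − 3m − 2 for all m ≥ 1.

Base case: c[1] = -3, and 2·1^2 − 3·1 − 2 = -3.
Assume c[k] = 2k^2 − 3k − 2.
Then c[k+1] = c[k] + (4k − 1) = (2k^2 − 3k − 2) + (4k − 1) = 2k^2 + k − 3,
and 2·(k+1)^2 − 3·(k+1) − 2 = 2k^2 + k − 3.
Hence c[m] = 2m^2 − 3m − 2 for every m ≥ 1, by induction.

c[m] = 2m^2 − 3m − 2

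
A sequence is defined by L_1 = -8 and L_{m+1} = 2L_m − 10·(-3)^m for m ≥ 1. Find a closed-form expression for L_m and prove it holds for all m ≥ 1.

Claim: L_m = -2^m + 2·(-3)^m.

Base case: L_1 = -8, and -2^1 + 2·(-3)^1 = -2 − 6 = -8.
Assume L_r = -2^r + 2·(-3)^r for some r ≥ 1.
Then L_{r+1} = 2L_r − 10·(-3)^r = 2·(-2^r + 2·(-3)^r) − 10·(-3)^r = -2^{r+1} + 4·(-3)^r − 10·(-3)^r = -2^{r+1} − 6·(-3)^r = -2^{r+1} + 2·(-3)^{r+1}.
This completes the inductive step, so L_m = -2^m + 2·(-3)^m for all m ≥ 1.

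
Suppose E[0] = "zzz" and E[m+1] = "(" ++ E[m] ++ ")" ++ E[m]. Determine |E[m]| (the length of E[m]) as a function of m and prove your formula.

Claim: |E[m]| = 5·2^m − 2.

Base case: |E[0]| = 3, and 5·2^0 − 2 = 3.
Assume |E[k]| = 5·2^k − 2.
Then |E[k+1]| = 1 + |E[k]| + 1 + |E[k]| = 2|E[k]| + 2 = 2(5·2^k − 2) + 2 = 5·2^{k+1} − 4 + 2 = 5·2^{k+1} − 2.
Hence |E[m]| = 5·2^m − 2 for every m ≥ 0, by induction.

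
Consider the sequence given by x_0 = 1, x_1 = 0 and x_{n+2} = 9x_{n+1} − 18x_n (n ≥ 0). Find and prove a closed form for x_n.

Claim: x_n = 2·3^n − 6^n.

Base cases: x_0 = 1 and 2·3^0 − 6^0 = 1; x_1 = 0 and 2·3^1 − 6^1 = 0.
Assume x_j = 2·3^j − 6^j for all 0 ≤ j ≤ k, where k ≥ 1.
Then x_{k+1} = 9x_k − 18x_{k−1} = 9·(2·3^k − 6^k) − 18·(2·3^{k−1} − 6^{k−1}) = 2·(9·3 − 18)3^{k−1} − (9·6 − 18)6^{k−1} = 18·3^{k−1} − 36·6^{k−1} = 2·3^{k+1} − 6^{k+1}.
By strong induction, x_n = 2·3^n − 6^n for all n ≥ 0.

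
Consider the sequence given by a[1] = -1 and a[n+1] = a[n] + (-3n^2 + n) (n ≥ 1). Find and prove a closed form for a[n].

Claim: a[n] = -n^3 + 2n^2 − n − 1.

Base case: a[1] = -1, and -1^3 + 2·1^2 − 1 − 1 = -1.
Assume a[m] = -m^3 + 2m^2 − m − 1.
Then a[m+1] = a[m] + (-3m^2 + m) = (-m^3 + 2m^2 − m − 1) + (-3m^2 + m) = -m^3 − m^2 − 1,
and -(m+1)^3 + 2·(m+1)^2 − (m+1) − 1 = -m^3 − m^2 − 1.
By induction, a[n] = -n^3 + 2n^2 − n − 1 for all n ≥ 1.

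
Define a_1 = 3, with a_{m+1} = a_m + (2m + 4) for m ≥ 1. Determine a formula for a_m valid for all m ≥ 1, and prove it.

Claim: a_m = m^2 + 3m − 1.

Base case: a_1 = 3, and 1^2 + 3·1 − 1 = 3.
Assume a_j = j^2 + 3j − 1.
Then a_{j+1} = a_j + (2j + 4) = (j^2 + 3j − 1) + (2j + 4) = j^2 + 5j + 3,
and (j+1)^2 + 3·(j+1) − 1 = j^2 + 5j + 3.
This completes the inductive step, so a_m = m^2 + 3m − 1 for all m ≥ 1.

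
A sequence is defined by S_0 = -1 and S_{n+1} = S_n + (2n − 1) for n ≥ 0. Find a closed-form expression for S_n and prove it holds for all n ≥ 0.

Claim: S_n = n^2 − 2n − 1.

Base case: S_0 = -1, and 0^2 − 2·0 − 1 = -1.
Assume S_k = k^2 − 2k − 1.
Then S_{k+1} = S_k + (2k − 1) = (k^2 − 2k − 1) + (2k − 1) = k^2 − 2,
and (k+1)^2 − 2·(k+1) − 1 = k^2 − 2.
Hence S_n = n^2 − 2n − 1 for every n ≥ 0, by induction.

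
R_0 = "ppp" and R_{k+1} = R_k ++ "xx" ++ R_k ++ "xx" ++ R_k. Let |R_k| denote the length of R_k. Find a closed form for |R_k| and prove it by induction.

Claim: |R_k| = 5·3^k − 2.

Base case: |R_0| = 3, and 5·3^0 − 2 = 3.
Assume |R_m| = 5·3^m − 2.
Then |R_{m+1}| = 3|R_m| + 4 = 3(5·3^m − 2) + 4 = 5·3^{m+1} − 6 + 4 = 5·3^{m+1} − 2.
By induction, |R_k| = 5·3^k − 2 for all k ≥ 0.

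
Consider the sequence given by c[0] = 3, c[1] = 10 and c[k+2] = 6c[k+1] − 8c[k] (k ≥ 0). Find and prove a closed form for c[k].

Claim: c[k] = 2·4^k + 2^k.

Base cases: c[0] = 3 and 2·4^0 + 2^0 = 3; c[1] = 10 and 2·4^1 + 2^1 = 10.
Assume c[j] = 2·4^j + 2^j for all 0 ≤ j ≤ r, where r ≥ 1.
Then c[r+1] = 6c[r] − 8c[r−1] = 6·(2·4^r + 2^r) − 8·(2·4^{r−1} + 2^{r−1}) = 2·(6·4 − 8)4^{r−1} + (6·2 − 8)2^{r−1} = 32·4^{r−1} + 4·2^{r−1} = 2·4^{r+1} + 2^{r+1}.
By strong induction, c[k] = 2·4^k + 2^k for all k ≥ 0.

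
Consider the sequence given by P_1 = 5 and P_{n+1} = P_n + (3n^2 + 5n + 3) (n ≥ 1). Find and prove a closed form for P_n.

Claim: P_n = n^3 + n^2 + n + 2.

Base case: P_1 = 5, and 1^3 + 1^2 + 1 + 2 = 5.
Assume P_j = j^3 + j^2 + j + 2.
Then P_{j+1} = P_j + (3j^2 + 5j + 3) = (j^3 + j^2 + j + 2) + (3j^2 + 5j + 3) = j^3 + 4j^2 + 6j + 5,
and (j+1)^3 + (j+1)^2 + (j+1) + 2 = j^3 + 4j^2 + 6j + 5.
This completes the inductive step, so P_n = n^3 + n^2 + n + 2 for all n ≥ 1.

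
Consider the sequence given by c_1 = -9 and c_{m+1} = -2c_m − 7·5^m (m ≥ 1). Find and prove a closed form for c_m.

Claim: c_m = 2·(-2)^m − 5^m.

Base case: c_1 = -9, and 2·(-2)^1 − 5^1 = -4 − 5 = -9.
Assume c_j = 2·(-2)^j − 5^j for some j ≥ 1.
Then c_{j+1} = -2c_j − 7·5^j = -2·(2·(-2)^j − 5^j) − 7·5^j = 2·(-2)^{j+1} + 2·5^j − 7·5^j = 2·(-2)^{j+1} − 5·5^j = 2·(-2)^{j+1} − 5^{j+1}.
Hence c_m = 2·(-2)^m − 5^m for every m ≥ 1, by induction.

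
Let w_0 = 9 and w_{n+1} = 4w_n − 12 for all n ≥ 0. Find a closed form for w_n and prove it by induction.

Claim: w_n = 5·4^n + 4.

Base case: w_0 = 9, and 5·4^0 + 4 = 5 + 4 = 9.
Assume w_k = 5·4^k + 4 for some k ≥ 0.
Then w_{k+1} = 4w_k − 12 = 4·(5·4^k + 4) − 12 = 20·4^k + 16 − 12 = 5·4^{k+1} + 4.
Hence w_n = 5·4^n + 4 for every n ≥ 0, by induction.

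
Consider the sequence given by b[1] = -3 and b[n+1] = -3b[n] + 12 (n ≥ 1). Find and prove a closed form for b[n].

Claim: b[n] = 2·(-3)^n + 3.

Base case: b[1] = -3, and 2·(-3)^1 + 3 = -6 + 3 = -3.
Assume b[j] = 2·(-3)^j + 3 for some j ≥ 1.
Then b[j+1] = -3b[j] + 12 = -3·(2·(-3)^j + 3) + 12 = -6·(-3)^j − 9 + 12 = 2·(-3)^{j+1} + 3.
This completes the inductive step, so b[n] = 2·(-3)^n + 3 for all n ≥ 1.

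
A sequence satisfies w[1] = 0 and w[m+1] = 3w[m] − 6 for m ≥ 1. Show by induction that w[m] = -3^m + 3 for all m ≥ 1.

Base case: w[1] = 0, and -3^1 + 3 = -3 + 3 = 0.
Assume w[j] = -3^j + 3 for some j ≥ 1.
Then w[j+1] = 3w[j] − 6 = 3·(-3^j + 3) − 6 = -3^{j+1} + 9 − 6 = -3^{j+1} + 3.
Hence w[m] = -3^m + 3 for every m ≥ 1, by induction.

w[m] = -3^m + 3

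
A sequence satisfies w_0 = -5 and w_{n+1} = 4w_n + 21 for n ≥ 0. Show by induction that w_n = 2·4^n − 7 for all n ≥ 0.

Base case: w_0 = -5, and 2·4^0 − 7 = 2 − 7 = -5.
Assume w_k = 2·4^k − 7 for some k ≥ 0.
Then w_{k+1} = 4w_k + 21 = 4·(2·4^k − 7) + 21 = 8·4^k − 28 + 21 = 2·4^{k+1} − 7.
Hence w_n = 2·4^n − 7 for every n ≥ 0, by induction.

w_n = 2·4^n − 7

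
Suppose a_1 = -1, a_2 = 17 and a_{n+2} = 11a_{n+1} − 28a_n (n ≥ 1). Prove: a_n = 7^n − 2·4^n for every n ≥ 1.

Base cases: a_1 = -1 and 7^1 − 2·4^1 = -1; a_2 = 17 and 7^2 − 2·4^2 = 17.
Assume a_j = 7^j − 2·4^j for all 1 ≤ j ≤ r, where r ≥ 2.
Then a_{r+1} = 11a_r − 28a_{r−1} = 11·(7^r − 2·4^r) − 28·(7^{r−1} − 2·4^{r−1}) = (11·7 − 28)7^{r−1} − 2·(11·4 − 28)4^{r−1} = 49·7^{r−1} − 32·4^{r−1} = 7^{r+1} − 2·4^{r+1}.
So the formula holds for r+1, and by strong induction a_n = 7^n − 2·4^n for all n ≥ 1.

a_n = 7^n − 2·4^n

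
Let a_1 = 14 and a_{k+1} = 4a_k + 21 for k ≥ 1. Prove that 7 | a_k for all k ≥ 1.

Base case: a_1 = 14 = 7·2, so 7 | a_1.
Assume 7 | a_m, so a_m = 7t for some integer t.
Then a_{m+1} = 4a_m + 21 = 4·(7t) + 21 = 7(4t + 3), so 7 | a_{m+1}.
Hence 7 | a_k for every k ≥ 1, by induction.

7 | a_k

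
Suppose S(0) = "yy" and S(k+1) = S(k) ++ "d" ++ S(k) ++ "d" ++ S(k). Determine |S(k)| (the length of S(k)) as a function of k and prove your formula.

Claim: |S(k)| = 3^{k+1} − 1.

Base case: |S(0)| = 2, and 3^{0+1} − 1 = 2.
Assume |S(r)| = 3^{r+1} − 1.
Then |S(r+1)| = 3|S(r)| + 2 = 3(3^{r+1} − 1) + 2 = 3^{r+2} − 3 + 2 = 3^{r+2} − 1.
So the formula holds for r+1, and by induction |S(k)| = 3^{k+1} − 1 for all k ≥ 0.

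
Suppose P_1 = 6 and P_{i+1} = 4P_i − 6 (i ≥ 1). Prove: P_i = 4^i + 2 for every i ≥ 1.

Base case: P_1 = 6, and 4^1 + 2 = 4 + 2 = 6.
Assume P_r = 4^r + 2 for some r ≥ 1.
Then P_{r+1} = 4P_r − 6 = 4·(4^r + 2) − 6 = 4^{r+1} + 8 − 6 = 4^{r+1} + 2.
By induction, P_i = 4^i + 2 for all i ≥ 1.

P_i = 4^i + 2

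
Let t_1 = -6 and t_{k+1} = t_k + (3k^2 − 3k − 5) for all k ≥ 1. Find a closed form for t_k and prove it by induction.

Claim: t_k = k^3 − 3k^2 − 3k − 1.

Base case: t_1 = -6, and 1^3 − 3·1^2 − 3·1 − 1 = -6.
Assume t_j = j^3 − 3j^2 − 3j − 1.
Then t_{j+1} = t_j + (3j^2 − 3j − 5) = (j^3 − 3j^2 − 3j − 1) + (3j^2 − 3j − 5) = j^3 − 6j − 6,
and (j+1)^3 − 3·(j+1)^2 − 3·(j+1) − 1 = j^3 − 6j − 6.
Hence t_k = k^3 − 3k^2 − 3k − 1 for every k ≥ 1, by induction.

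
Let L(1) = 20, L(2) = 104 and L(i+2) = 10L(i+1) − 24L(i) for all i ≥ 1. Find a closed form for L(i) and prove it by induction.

Claim: L(i) = 2·4^i + 2·6^i.

Base cases: L(1) = 20 and 2·4^1 + 2·6^1 = 20; L(2) = 104 and 2·4^2 + 2·6^2 = 104.
Assume L(j) = 2·4^j + 2·6^j for all 1 ≤ j ≤ k, where k ≥ 2.
Then L(k+1) = 10L(k) − 24L(k−1) = 10·(2·4^k + 2·6^k) − 24·(2·4^{k−1} + 2·6^{k−1}) = 2·(10·4 − 24)4^{k−1} + 2·(10·6 − 24)6^{k−1} = 32·4^{k−1} + 72·6^{k−1} = 2·4^{k+1} + 2·6^{k+1}.
Hence L(i) = 2·4^i + 2·6^i for every i ≥ 1, by strong induction.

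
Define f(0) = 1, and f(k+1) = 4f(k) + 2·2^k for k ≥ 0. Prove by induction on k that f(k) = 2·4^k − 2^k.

Base case: f(0) = 1, and 2·4^0 − 2^0 = 2 − 1 = 1.
Assume f(j) = 2·4^j − 2^j for some j ≥ 0.
Then f(j+1) = 4f(j) + 2·2^j = 4·(2·4^j − 2^j) + 2·2^j = 2·4^{j+1} − 4·2^j + 2·2^j = 2·4^{j+1} − 2·2^j = 2·4^{j+1} − 2^{j+1}.
So the formula holds for j+1, and by induction f(k) = 2·4^k − 2^k for all k ≥ 0.

f(k) = 2·4^k − 2^k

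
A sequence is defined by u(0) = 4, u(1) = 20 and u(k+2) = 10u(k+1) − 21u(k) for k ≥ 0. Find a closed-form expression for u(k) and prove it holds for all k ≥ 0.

Claim: u(k) = 2·7^k + 2·3^k.

Base cases: u(0) = 4 and 2·7^0 + 2·3^0 = 4; u(1) = 20 and 2·7^1 + 2·3^1 = 20.
Assume u(j) = 2·7^j + 2·3^j for all 0 ≤ j ≤ m, where m ≥ 1.
Then u(m+1) = 10u(m) − 21u(m−1) = 10·(2·7^m + 2·3^m) − 21·(2·7^{m−1} + 2·3^{m−1}) = 2·(10·7 − 21)7^{m−1} + 2·(10·3 − 21)3^{m−1} = 98·7^{m−1} + 18·3^{m−1} = 2·7^{m+1} + 2·3^{m+1}.
Hence u(k) = 2·7^k + 2·3^k for every k ≥ 0, by strong induction.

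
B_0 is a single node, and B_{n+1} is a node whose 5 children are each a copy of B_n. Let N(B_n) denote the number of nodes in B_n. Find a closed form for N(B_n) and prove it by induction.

Claim: N(B_n) = (5^{n+1} − 1)/4.

Base case: N(B_0) = 1, and (5^{0+1} − 1)/4 = 1.
Assume N(B_k) = (5^{k+1} − 1)/4.
Then N(B_{k+1}) = 1 + 5N(B_k) = 1 + 5·(5^{k+1} − 1)/4 = 1 + (5^{k+2} − 5)/4 = (4 + 5^{k+2} − 5)/4 = (5^{k+2} − 1)/4.
By induction, N(B_n) = (5^{n+1} − 1)/4 for all n ≥ 0.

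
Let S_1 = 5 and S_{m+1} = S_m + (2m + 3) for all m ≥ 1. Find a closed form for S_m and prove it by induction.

Claim: S_m = m^2 + 2m + 2.

Base case: S_1 = 5, and 1^2 + 2·1 + 2 = 5.
Assume S_r = r^2 + 2r + 2.
Then S_{r+1} = S_r + (2r + 3) = (r^2 + 2r + 2) + (2r + 3) = r^2 + 4r + 5,
and (r+1)^2 + 2·(r+1) + 2 = r^2 + 4r + 5.
By induction, S_m = m^2 + 2m + 2 for all m ≥ 1.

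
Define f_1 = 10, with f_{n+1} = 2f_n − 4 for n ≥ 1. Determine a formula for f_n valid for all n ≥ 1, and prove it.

Claim: f_n = 3·2^n + 4.

Base case: f_1 = 10, and 3·2^1 + 4 = 6 + 4 = 10.
Assume f_j = 3·2^j + 4 for some j ≥ 1.
Then f_{j+1} = 2f_j − 4 = 2·(3·2^j + 4) − 4 = 6·2^j + 8 − 4 = 3·2^{j+1} + 4.
Hence f_n = 3·2^n + 4 for every n ≥ 1, by induction.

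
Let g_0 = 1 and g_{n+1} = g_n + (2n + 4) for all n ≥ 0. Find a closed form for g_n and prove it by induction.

Claim: g_n = n^2 + 3n + 1.

Base case: g_0 = 1, and 0^2 + 3·0 + 1 = 1.
Assume g_j = j^2 + 3j + 1.
Then g_{j+1} = g_j + (2j + 4) = (j^2 + 3j + 1) + (2j + 4) = j^2 + 5j + 5,
and (j+1)^2 + 3·(j+1) + 1 = j^2 + 5j + 5.
This completes the inductive step, so g_n = n^2 + 3n + 1 for all n ≥ 0.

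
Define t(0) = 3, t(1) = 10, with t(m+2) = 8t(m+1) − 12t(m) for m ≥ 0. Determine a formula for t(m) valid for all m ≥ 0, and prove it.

Claim: t(m) = 6^m + 2·2^m.

Base cases: t(0) = 3 and 6^0 + 2·2^0 = 3; t(1) = 10 and 6^1 + 2·2^1 = 10.
Assume t(i) = 6^i + 2·2^i for all 0 ≤ i ≤ j, where j ≥ 1.
Then t(j+1) = 8t(j) − 12t(j−1) = 8·(6^j + 2·2^j) − 12·(6^{j−1} + 2·2^{j−1}) = (8·6 − 12)6^{j−1} + 2·(8·2 − 12)2^{j−1} = 36·6^{j−1} + 8·2^{j−1} = 6^{j+1} + 2·2^{j+1}.
By strong induction, t(m) = 6^m + 2·2^m for all m ≥ 0.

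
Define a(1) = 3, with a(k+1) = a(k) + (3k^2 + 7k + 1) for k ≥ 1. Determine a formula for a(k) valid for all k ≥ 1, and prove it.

Claim: a(k) = k^3 + 2k^2 − 2k + 2.

Base case: a(1) = 3, and 1^3 + 2·1^2 − 2·1 + 2 = 3.
Assume a(r) = r^3 + 2r^2 − 2r + 2.
Then a(r+1) = a(r) + (3r^2 + 7r + 1) = (r^3 + 2r^2 − 2r + 2) + (3r^2 + 7r + 1) = r^3 + 5r^2 + 5r + 3,
and (r+1)^3 + 2·(r+1)^2 − 2·(r+1) + 2 = r^3 + 5r^2 + 5r + 3.
This completes the inductive step, so a(k) = k^3 + 2k^2 − 2k + 2 for all k ≥ 1.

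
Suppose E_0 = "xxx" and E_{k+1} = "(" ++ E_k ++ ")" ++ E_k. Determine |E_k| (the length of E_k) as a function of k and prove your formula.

Claim: |E_k| = 5·2^k − 2.

Base case: |E_0| = 3, and 5·2^0 − 2 = 3.
Assume |E_m| = 5·2^m − 2.
Then |E_{m+1}| = 1 + |E_m| + 1 + |E_m| = 2|E_m| + 2 = 2(5·2^m − 2) + 2 = 5·2^{m+1} − 4 + 2 = 5·2^{m+1} − 2.
By induction, |E_k| = 5·2^k − 2 for all k ≥ 0.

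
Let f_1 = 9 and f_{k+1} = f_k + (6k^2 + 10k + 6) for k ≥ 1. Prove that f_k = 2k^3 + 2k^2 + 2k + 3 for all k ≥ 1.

Base case: f_1 = 9, and 2·1^3 + 2·1^2 + 2·1 + 3 = 9.
Assume f_j = 2j^3 + 2j^2 + 2j + 3.
Then f_{j+1} = f_j + (6j^2 + 10j + 6) = (2j^3 + 2j^2 + 2j + 3) + (6j^2 + 10j + 6) = 2j^3 + 8j^2 + 12j + 9,
and 2·(j+1)^3 + 2·(j+1)^2 + 2·(j+1) + 3 = 2j^3 + 8j^2 + 12j + 9.
By induction, f_k = 2k^3 + 2k^2 + 2k + 3 for all k ≥ 1.

f_k = 2k^3 + 2k^2 + 2k + 3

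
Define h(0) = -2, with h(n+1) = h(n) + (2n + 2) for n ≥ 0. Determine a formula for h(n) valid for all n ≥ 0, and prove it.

Claim: h(n) = n^2 + n − 2.

Base case: h(0) = -2, and 0^2 + 0 − 2 = -2.
Assume h(m) = m^2 + m − 2.
Then h(m+1) = h(m) + (2m + 2) = (m^2 + m − 2) + (2m + 2) = m^2 + 3m,
and (m+1)^2 + (m+1) − 2 = m^2 + 3m.
By induction, h(n) = n^2 + n − 2 for all n ≥ 0.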